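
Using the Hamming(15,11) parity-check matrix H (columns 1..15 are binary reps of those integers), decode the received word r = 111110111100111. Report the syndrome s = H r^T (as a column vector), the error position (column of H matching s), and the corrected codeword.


s = (0, 0, 0, 1)^T, error position = 1, corrected codeword c = 011110111100111

Compute s = H r^T mod 2 one row at a time:
  s_1 = 1 + 1 + 1 + 0 + 0 + 1 + 1 + 1 = 6 ≡ 0 (mod 2).
  s_2 = 1 + 1 + 0 + 1 + 0 + 1 + 1 + 1 = 6 ≡ 0 (mod 2).
  s_3 = 1 + 1 + 0 + 1 + 1 + 0 + 1 + 1 = 6 ≡ 0 (mod 2).
  s_4 = 1 + 1 + 1 + 1 + 1 + 0 + 1 + 1 = 7 ≡ 1 (mod 2).
s = (0, 0, 0, 1)^T — this equals column 1 of H (binary 0001), so error is at position 1.
Correct: flip bit 1 of r = 111110111100111 to get c = 011110111100111.


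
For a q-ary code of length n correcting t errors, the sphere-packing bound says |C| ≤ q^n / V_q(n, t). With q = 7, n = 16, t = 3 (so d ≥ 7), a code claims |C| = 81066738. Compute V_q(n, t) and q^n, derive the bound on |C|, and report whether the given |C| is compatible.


V_q(n, t) = 125377, q^n = 33232930569601, Hamming bound = 265064011, |C| = 81066738 ≤ bound (satisfied).

Step 1: Compute V_q(n, t) = Σ_{j=0}^3 C(n, j) (q−1)^j.
  j = 0: C(16,0)·(6)^0 = 1·1 = 1.
  j = 1: C(16,1)·(6)^1 = 16·6 = 96.
  j = 2: C(16,2)·(6)^2 = 120·36 = 4320.
  j = 3: C(16,3)·(6)^3 = 560·216 = 120960.
  V_q(n, t) = 1 + 96 + 4320 + 120960 = 125377.
Step 2: q^n = 7^16 = 33232930569601.
Step 3: Hamming bound ⌊q^n / V_q(n,t)⌋ = ⌊33232930569601/125377⌋ = 265064011.
Step 4: Compare |C| = 81066738 to 265064011: satisfied.
The claimed |C| lies below the Hamming bound.


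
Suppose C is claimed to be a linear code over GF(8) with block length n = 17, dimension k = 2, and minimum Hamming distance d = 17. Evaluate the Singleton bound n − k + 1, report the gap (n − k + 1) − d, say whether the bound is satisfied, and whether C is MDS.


Singleton RHS = n − k + 1 = 16, slack = -1, bound violated (no such code; not MDS).

Singleton bound: d ≤ n − k + 1.
Here n = 17, k = 2, so n − k + 1 = 16.
Given d = 17, check d ≤ 16: NO.
Slack = (n − k + 1) − d = -1.
The slack is negative: d = 17 exceeds n − k + 1 = 16 by 1, so the Singleton bound is violated and no linear [17, 2, 17]_8 code can exist. In particular it is not MDS (MDS requires d = n − k + 1 exactly).
Description: the claimed parameters are [17, 2, 17]_8; such a code would be impossible (violates the Singleton bound).


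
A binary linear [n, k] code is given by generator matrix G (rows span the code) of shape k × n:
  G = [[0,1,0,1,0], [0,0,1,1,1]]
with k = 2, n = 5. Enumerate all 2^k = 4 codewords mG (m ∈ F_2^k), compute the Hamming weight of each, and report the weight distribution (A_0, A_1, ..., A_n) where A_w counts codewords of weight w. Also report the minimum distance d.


Weight distribution: A_0 = 1, A_2 = 1, A_3 = 2. Minimum distance d = 2.

Enumerate all 2^2 = 4 messages m ∈ F_2^2.
For each, compute codeword c = mG in F_2^5, then tally its weight.
  m = 00 → c = 00000, weight = 0.
  m = 10 → c = 01010, weight = 2.
  m = 01 → c = 00111, weight = 3.
  m = 11 → c = 01101, weight = 3.
Tally weights:
  weight 0: 1 codewords.
  weight 2: 1 codewords.
  weight 3: 2 codewords.
Minimum distance d = smallest w > 0 with A_w > 0 = 2.
Sanity: Σ A_w = 4 = 2^2 = 4 ✓.


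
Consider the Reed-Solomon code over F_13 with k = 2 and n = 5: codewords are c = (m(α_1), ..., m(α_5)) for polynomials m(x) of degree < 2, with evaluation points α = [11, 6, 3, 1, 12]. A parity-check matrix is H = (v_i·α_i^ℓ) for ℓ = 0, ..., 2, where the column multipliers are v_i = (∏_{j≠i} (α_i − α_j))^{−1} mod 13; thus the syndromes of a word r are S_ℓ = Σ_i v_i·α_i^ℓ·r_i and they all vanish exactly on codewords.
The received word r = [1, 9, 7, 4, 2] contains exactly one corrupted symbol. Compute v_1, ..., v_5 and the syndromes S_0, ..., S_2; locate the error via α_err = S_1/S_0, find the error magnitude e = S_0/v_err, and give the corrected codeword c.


S = (4, 12, 10), error at position 3, error magnitude e = 1, c = [1, 9, 6, 4, 2].

Step 1: column multipliers v_i = (∏_{j≠i}(α_i − α_j))^{−1} mod 13.
  i = 1 (α = 11): (11−6)(11−3)(11−1)(11−12) = 5·8·10·(−1) = −400 ≡ 3, so v_1 = 3^{−1} = 9 (mod 13).
  i = 2 (α = 6): (6−11)(6−3)(6−1)(6−12) = (−5)·3·5·(−6) = 450 ≡ 8, so v_2 = 8^{−1} = 5 (mod 13).
  i = 3 (α = 3): (3−11)(3−6)(3−1)(3−12) = (−8)·(−3)·2·(−9) = −432 ≡ 10, so v_3 = 10^{−1} = 4 (mod 13).
  i = 4 (α = 1): (1−11)(1−6)(1−3)(1−12) = (−10)·(−5)·(−2)·(−11) = 1100 ≡ 8, so v_4 = 8^{−1} = 5 (mod 13).
  i = 5 (α = 12): (12−11)(12−6)(12−3)(12−1) = 1·6·9·11 = 594 ≡ 9, so v_5 = 9^{−1} = 3 (mod 13).
  v = [9, 5, 4, 5, 3].
Step 2: syndromes of r = [1, 9, 7, 4, 2] (all sums mod 13).
  S_0 = Σ v_i r_i = 9·1 + 5·9 + 4·7 + 5·4 + 3·2 = 108 ≡ 4.
  S_1 = Σ v_i α_i r_i = 9·11·1 + 5·6·9 + 4·3·7 + 5·1·4 + 3·12·2 = 545 ≡ 12.
  α_i^2 mod 13 = [4, 10, 9, 1, 1].
  S_2 = Σ v_i α_i^2 r_i = 9·4·1 + 5·10·9 + 4·9·7 + 5·1·4 + 3·1·2 = 764 ≡ 10.
  S = (4, 12, 10) ≠ 0, so r is not a codeword (an error is present).
Step 3: locate the error. For a single error e at position i, S_ℓ = v_i·e·α_i^ℓ, so α_err = S_1/S_0.
  S_0^{−1} = 4^{−1} = 10 (mod 13), so α_err = 12·10 = 120 ≡ 3 = α_3. Error position i = 3.
  Consistency check: S_2/S_1 = 10·12 = 120 ≡ 3 = α_err ✓ (single-error assumption holds).
Step 4: error magnitude e = S_0/v_3 = S_0·∏_{j≠3}(α_3 − α_j) = 4·10 = 40 ≡ 1 (mod 13).
Step 5: correct position 3: c_3 = r_3 − e = 7 − 1 ≡ 6 (mod 13). Hence c = [1, 9, 6, 4, 2].
  Check: interpolating c through the α_i gives m(x) = 3 + 1·x (degree < 2) with m(α_i) = c_i for every i, so c is indeed a codeword.


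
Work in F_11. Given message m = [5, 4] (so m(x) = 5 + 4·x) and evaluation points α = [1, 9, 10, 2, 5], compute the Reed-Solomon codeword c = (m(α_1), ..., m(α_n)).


c = [9, 8, 1, 2, 3]

Message polynomial: m(x) = 5 + 4·x (mod 11).
For each evaluation point α_i, compute m(α_i) mod 11:
  α_1 = 1: Horner steps 4 → 9, so m(1) = 9.
  α_2 = 9: Horner steps 4 → 8, so m(9) = 8.
  α_3 = 10: Horner steps 4 → 1, so m(10) = 1.
  α_4 = 2: Horner steps 4 → 2, so m(2) = 2.
  α_5 = 5: Horner steps 4 → 3, so m(5) = 3.
Codeword c = [9, 8, 1, 2, 3] ∈ F_11^5.


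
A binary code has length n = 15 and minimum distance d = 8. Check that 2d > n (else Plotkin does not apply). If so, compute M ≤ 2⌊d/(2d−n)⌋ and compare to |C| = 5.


Plotkin bound M ≤ 16; given |C| = 5 ≤ bound (satisfied).

Check applicability: 2d = 16, n = 15.
2d − n = 1 > 0, so Plotkin applies.
Compute d/(2d−n) = 8/1 ≈ 8.0000.
⌊d/(2d−n)⌋ = 8.
Plotkin bound: M ≤ 2·8 = 16.
Given |C| = 5, check: satisfied.
This |C| is below the Plotkin bound.


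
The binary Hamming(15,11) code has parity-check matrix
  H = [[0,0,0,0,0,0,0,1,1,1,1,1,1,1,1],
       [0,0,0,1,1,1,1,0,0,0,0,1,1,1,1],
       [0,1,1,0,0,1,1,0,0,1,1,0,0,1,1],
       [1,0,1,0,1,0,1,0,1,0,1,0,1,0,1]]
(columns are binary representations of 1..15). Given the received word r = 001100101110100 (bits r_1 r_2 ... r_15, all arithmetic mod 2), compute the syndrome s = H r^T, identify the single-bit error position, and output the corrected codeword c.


s = (0, 1, 0, 1)^T, error position = 5, corrected codeword c = 001110101110100

Compute s = H r^T mod 2 one row at a time:
  s_1 = 0 + 1 + 1 + 1 + 0 + 1 + 0 + 0 = 4 ≡ 0 (mod 2).
  s_2 = 1 + 0 + 0 + 1 + 0 + 1 + 0 + 0 = 3 ≡ 1 (mod 2).
  s_3 = 0 + 1 + 0 + 1 + 1 + 1 + 0 + 0 = 4 ≡ 0 (mod 2).
  s_4 = 0 + 1 + 0 + 1 + 1 + 1 + 1 + 0 = 5 ≡ 1 (mod 2).
s = (0, 1, 0, 1)^T — this equals column 5 of H (binary 0101), so error is at position 5.
Correct: flip bit 5 of r = 001100101110100 to get c = 001110101110100.


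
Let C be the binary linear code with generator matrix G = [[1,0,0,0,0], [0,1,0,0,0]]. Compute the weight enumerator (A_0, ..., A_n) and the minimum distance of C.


Weight distribution: A_0 = 1, A_1 = 2, A_2 = 1. Minimum distance d = 1.

Enumerate all 2^2 = 4 messages m ∈ F_2^2.
For each, compute codeword c = mG in F_2^5, then tally its weight.
  m = 00 → c = 00000, weight = 0.
  m = 10 → c = 10000, weight = 1.
  m = 01 → c = 01000, weight = 1.
  m = 11 → c = 11000, weight = 2.
Tally weights:
  weight 0: 1 codewords.
  weight 1: 2 codewords.
  weight 2: 1 codewords.
Minimum distance d = smallest w > 0 with A_w > 0 = 1.
Sanity: Σ A_w = 4 = 2^2 = 4 ✓.


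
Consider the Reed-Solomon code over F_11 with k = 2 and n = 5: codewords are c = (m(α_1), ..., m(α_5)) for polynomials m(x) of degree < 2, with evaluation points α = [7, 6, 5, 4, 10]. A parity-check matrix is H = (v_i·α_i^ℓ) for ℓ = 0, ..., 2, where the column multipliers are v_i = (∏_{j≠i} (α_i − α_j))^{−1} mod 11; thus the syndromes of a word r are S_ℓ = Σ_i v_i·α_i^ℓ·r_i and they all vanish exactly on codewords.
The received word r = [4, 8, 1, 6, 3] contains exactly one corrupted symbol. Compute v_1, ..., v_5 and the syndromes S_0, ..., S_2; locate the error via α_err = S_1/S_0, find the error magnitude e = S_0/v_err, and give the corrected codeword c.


S = (4, 5, 9), error at position 4, error magnitude e = 1, c = [4, 8, 1, 5, 3].

Step 1: column multipliers v_i = (∏_{j≠i}(α_i − α_j))^{−1} mod 11.
  i = 1 (α = 7): (7−6)(7−5)(7−4)(7−10) = 1·2·3·(−3) = −18 ≡ 4, so v_1 = 4^{−1} = 3 (mod 11).
  i = 2 (α = 6): (6−7)(6−5)(6−4)(6−10) = (−1)·1·2·(−4) = 8 ≡ 8, so v_2 = 8^{−1} = 7 (mod 11).
  i = 3 (α = 5): (5−7)(5−6)(5−4)(5−10) = (−2)·(−1)·1·(−5) = −10 ≡ 1, so v_3 = 1^{−1} = 1 (mod 11).
  i = 4 (α = 4): (4−7)(4−6)(4−5)(4−10) = (−3)·(−2)·(−1)·(−6) = 36 ≡ 3, so v_4 = 3^{−1} = 4 (mod 11).
  i = 5 (α = 10): (10−7)(10−6)(10−5)(10−4) = 3·4·5·6 = 360 ≡ 8, so v_5 = 8^{−1} = 7 (mod 11).
  v = [3, 7, 1, 4, 7].
Step 2: syndromes of r = [4, 8, 1, 6, 3] (all sums mod 11).
  S_0 = Σ v_i r_i = 3·4 + 7·8 + 1·1 + 4·6 + 7·3 = 114 ≡ 4.
  S_1 = Σ v_i α_i r_i = 3·7·4 + 7·6·8 + 1·5·1 + 4·4·6 + 7·10·3 = 731 ≡ 5.
  α_i^2 mod 11 = [5, 3, 3, 5, 1].
  S_2 = Σ v_i α_i^2 r_i = 3·5·4 + 7·3·8 + 1·3·1 + 4·5·6 + 7·1·3 = 372 ≡ 9.
  S = (4, 5, 9) ≠ 0, so r is not a codeword (an error is present).
Step 3: locate the error. For a single error e at position i, S_ℓ = v_i·e·α_i^ℓ, so α_err = S_1/S_0.
  S_0^{−1} = 4^{−1} = 3 (mod 11), so α_err = 5·3 = 15 ≡ 4 = α_4. Error position i = 4.
  Consistency check: S_2/S_1 = 9·9 = 81 ≡ 4 = α_err ✓ (single-error assumption holds).
Step 4: error magnitude e = S_0/v_4 = S_0·∏_{j≠4}(α_4 − α_j) = 4·3 = 12 ≡ 1 (mod 11).
Step 5: correct position 4: c_4 = r_4 − e = 6 − 1 ≡ 5 (mod 11). Hence c = [4, 8, 1, 5, 3].
  Check: interpolating c through the α_i gives m(x) = 10 + 7·x (degree < 2) with m(α_i) = c_i for every i, so c is indeed a codeword.


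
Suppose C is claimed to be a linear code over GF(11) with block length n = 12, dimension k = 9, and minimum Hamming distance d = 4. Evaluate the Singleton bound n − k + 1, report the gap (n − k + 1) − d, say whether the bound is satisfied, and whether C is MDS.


Singleton RHS = n − k + 1 = 4, slack = 0, bound satisfied, MDS.

Singleton bound: d ≤ n − k + 1.
Here n = 12, k = 9, so n − k + 1 = 4.
Given d = 4, check d ≤ 4: YES.
Slack = (n − k + 1) − d = 0.
The code is MDS (slack = 0).
Description: the claimed parameters are [12, 9, 4]_11; such a code would be MDS (meets Singleton bound).


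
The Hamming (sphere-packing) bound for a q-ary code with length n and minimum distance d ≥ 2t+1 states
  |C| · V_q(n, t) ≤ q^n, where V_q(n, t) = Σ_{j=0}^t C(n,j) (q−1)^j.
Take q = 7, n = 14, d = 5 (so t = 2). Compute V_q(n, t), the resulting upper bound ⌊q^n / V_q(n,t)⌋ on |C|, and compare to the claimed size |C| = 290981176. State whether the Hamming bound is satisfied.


V_q(n, t) = 3361, q^n = 678223072849, Hamming bound = 201792047, |C| = 290981176 > bound (violated).

Step 1: Compute V_q(n, t) = Σ_{j=0}^2 C(n, j) (q−1)^j.
  j = 0: C(14,0)·(6)^0 = 1·1 = 1.
  j = 1: C(14,1)·(6)^1 = 14·6 = 84.
  j = 2: C(14,2)·(6)^2 = 91·36 = 3276.
  V_q(n, t) = 1 + 84 + 3276 = 3361.
Step 2: q^n = 7^14 = 678223072849.
Step 3: Hamming bound ⌊q^n / V_q(n,t)⌋ = ⌊678223072849/3361⌋ = 201792047.
Step 4: Compare |C| = 290981176 to 201792047: violated.
The claimed |C| lies above the Hamming bound, so no 7-ary code of length 14 with d ≥ 5 can have 290981176 codewords.


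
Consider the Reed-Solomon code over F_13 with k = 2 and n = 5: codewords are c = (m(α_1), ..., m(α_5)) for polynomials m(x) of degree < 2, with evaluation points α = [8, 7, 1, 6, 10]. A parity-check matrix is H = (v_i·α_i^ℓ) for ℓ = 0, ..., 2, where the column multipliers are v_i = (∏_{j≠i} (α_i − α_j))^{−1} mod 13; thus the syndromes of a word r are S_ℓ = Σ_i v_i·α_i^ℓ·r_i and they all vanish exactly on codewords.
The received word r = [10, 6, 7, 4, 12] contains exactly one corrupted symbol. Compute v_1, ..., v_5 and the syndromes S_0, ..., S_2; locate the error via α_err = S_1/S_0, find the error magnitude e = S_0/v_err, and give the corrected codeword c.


S = (12, 5, 1), error at position 1, error magnitude e = 2, c = [8, 6, 7, 4, 12].

Step 1: column multipliers v_i = (∏_{j≠i}(α_i − α_j))^{−1} mod 13.
  i = 1 (α = 8): (8−7)(8−1)(8−6)(8−10) = 1·7·2·(−2) = −28 ≡ 11, so v_1 = 11^{−1} = 6 (mod 13).
  i = 2 (α = 7): (7−8)(7−1)(7−6)(7−10) = (−1)·6·1·(−3) = 18 ≡ 5, so v_2 = 5^{−1} = 8 (mod 13).
  i = 3 (α = 1): (1−8)(1−7)(1−6)(1−10) = (−7)·(−6)·(−5)·(−9) = 1890 ≡ 5, so v_3 = 5^{−1} = 8 (mod 13).
  i = 4 (α = 6): (6−8)(6−7)(6−1)(6−10) = (−2)·(−1)·5·(−4) = −40 ≡ 12, so v_4 = 12^{−1} = 12 (mod 13).
  i = 5 (α = 10): (10−8)(10−7)(10−1)(10−6) = 2·3·9·4 = 216 ≡ 8, so v_5 = 8^{−1} = 5 (mod 13).
  v = [6, 8, 8, 12, 5].
Step 2: syndromes of r = [10, 6, 7, 4, 12] (all sums mod 13).
  S_0 = Σ v_i r_i = 6·10 + 8·6 + 8·7 + 12·4 + 5·12 = 272 ≡ 12.
  S_1 = Σ v_i α_i r_i = 6·8·10 + 8·7·6 + 8·1·7 + 12·6·4 + 5·10·12 = 1760 ≡ 5.
  α_i^2 mod 13 = [12, 10, 1, 10, 9].
  S_2 = Σ v_i α_i^2 r_i = 6·12·10 + 8·10·6 + 8·1·7 + 12·10·4 + 5·9·12 = 2276 ≡ 1.
  S = (12, 5, 1) ≠ 0, so r is not a codeword (an error is present).
Step 3: locate the error. For a single error e at position i, S_ℓ = v_i·e·α_i^ℓ, so α_err = S_1/S_0.
  S_0^{−1} = 12^{−1} = 12 (mod 13), so α_err = 5·12 = 60 ≡ 8 = α_1. Error position i = 1.
  Consistency check: S_2/S_1 = 1·8 = 8 ≡ 8 = α_err ✓ (single-error assumption holds).
Step 4: error magnitude e = S_0/v_1 = S_0·∏_{j≠1}(α_1 − α_j) = 12·11 = 132 ≡ 2 (mod 13).
Step 5: correct position 1: c_1 = r_1 − e = 10 − 2 ≡ 8 (mod 13). Hence c = [8, 6, 7, 4, 12].
  Check: interpolating c through the α_i gives m(x) = 5 + 2·x (degree < 2) with m(α_i) = c_i for every i, so c is indeed a codeword.


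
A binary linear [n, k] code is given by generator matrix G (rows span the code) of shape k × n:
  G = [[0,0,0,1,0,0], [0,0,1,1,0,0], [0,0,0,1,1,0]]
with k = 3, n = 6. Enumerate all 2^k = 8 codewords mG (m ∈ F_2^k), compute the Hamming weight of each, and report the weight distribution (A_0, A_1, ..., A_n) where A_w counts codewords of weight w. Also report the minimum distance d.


Weight distribution: A_0 = 1, A_1 = 3, A_2 = 3, A_3 = 1. Minimum distance d = 1.

Enumerate all 2^3 = 8 messages m ∈ F_2^3.
For each, compute codeword c = mG in F_2^6, then tally its weight.
  m = 000 → c = 000000, weight = 0.
  m = 100 → c = 000100, weight = 1.
  m = 010 → c = 001100, weight = 2.
  m = 110 → c = 001000, weight = 1.
  m = 001 → c = 000110, weight = 2.
  m = 101 → c = 000010, weight = 1.
  m = 011 → c = 001010, weight = 2.
  m = 111 → c = 001110, weight = 3.
Tally weights:
  weight 0: 1 codewords.
  weight 1: 3 codewords.
  weight 2: 3 codewords.
  weight 3: 1 codewords.
Minimum distance d = smallest w > 0 with A_w > 0 = 1.
Sanity: Σ A_w = 8 = 2^3 = 8 ✓.


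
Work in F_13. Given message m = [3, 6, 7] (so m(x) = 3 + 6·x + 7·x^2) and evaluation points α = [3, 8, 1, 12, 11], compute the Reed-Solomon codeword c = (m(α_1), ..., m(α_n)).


c = [6, 5, 3, 4, 6]

Message polynomial: m(x) = 3 + 6·x + 7·x^2 (mod 13).
For each evaluation point α_i, compute m(α_i) mod 13:
  α_1 = 3: Horner steps 7 → 1 → 6, so m(3) = 6.
  α_2 = 8: Horner steps 7 → 10 → 5, so m(8) = 5.
  α_3 = 1: Horner steps 7 → 0 → 3, so m(1) = 3.
  α_4 = 12: Horner steps 7 → 12 → 4, so m(12) = 4.
  α_5 = 11: Horner steps 7 → 5 → 6, so m(11) = 6.
Codeword c = [6, 5, 3, 4, 6] ∈ F_13^5.


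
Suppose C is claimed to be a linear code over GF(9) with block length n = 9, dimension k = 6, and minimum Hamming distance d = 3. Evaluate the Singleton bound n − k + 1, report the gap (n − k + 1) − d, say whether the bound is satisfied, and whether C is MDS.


Singleton RHS = n − k + 1 = 4, slack = 1, bound satisfied, not MDS.

Singleton bound: d ≤ n − k + 1.
Here n = 9, k = 6, so n − k + 1 = 4.
Given d = 3, check d ≤ 4: YES.
Slack = (n − k + 1) − d = 1.
The code is NOT MDS (slack = 1 > 0).
Description: the claimed parameters are [9, 6, 3]_9; such a code would be non-MDS.


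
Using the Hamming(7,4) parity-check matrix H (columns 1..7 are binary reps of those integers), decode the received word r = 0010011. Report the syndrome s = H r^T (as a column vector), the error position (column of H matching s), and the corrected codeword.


s = (0, 1, 0)^T, error position = 2, corrected codeword c = 0110011

Compute s = H r^T mod 2 one row at a time:
  s_1 = 0 + 0 + 1 + 1 = 2 ≡ 0 (mod 2).
  s_2 = 0 + 1 + 1 + 1 = 3 ≡ 1 (mod 2).
  s_3 = 0 + 1 + 0 + 1 = 2 ≡ 0 (mod 2).
s = (0, 1, 0)^T — this equals column 2 of H (binary 010), so error is at position 2.
Correct: flip bit 2 of r = 0010011 to get c = 0110011.


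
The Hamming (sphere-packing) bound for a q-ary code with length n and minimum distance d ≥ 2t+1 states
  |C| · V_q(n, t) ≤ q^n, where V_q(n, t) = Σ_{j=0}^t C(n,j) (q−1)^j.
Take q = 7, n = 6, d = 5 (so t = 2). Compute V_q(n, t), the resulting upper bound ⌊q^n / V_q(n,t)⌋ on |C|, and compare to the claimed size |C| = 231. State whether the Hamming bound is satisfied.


V_q(n, t) = 577, q^n = 117649, Hamming bound = 203, |C| = 231 > bound (violated).

Step 1: Compute V_q(n, t) = Σ_{j=0}^2 C(n, j) (q−1)^j.
  j = 0: C(6,0)·(6)^0 = 1·1 = 1.
  j = 1: C(6,1)·(6)^1 = 6·6 = 36.
  j = 2: C(6,2)·(6)^2 = 15·36 = 540.
  V_q(n, t) = 1 + 36 + 540 = 577.
Step 2: q^n = 7^6 = 117649.
Step 3: Hamming bound ⌊q^n / V_q(n,t)⌋ = ⌊117649/577⌋ = 203.
Step 4: Compare |C| = 231 to 203: violated.
The claimed |C| lies above the Hamming bound, so no 7-ary code of length 6 with d ≥ 5 can have 231 codewords.


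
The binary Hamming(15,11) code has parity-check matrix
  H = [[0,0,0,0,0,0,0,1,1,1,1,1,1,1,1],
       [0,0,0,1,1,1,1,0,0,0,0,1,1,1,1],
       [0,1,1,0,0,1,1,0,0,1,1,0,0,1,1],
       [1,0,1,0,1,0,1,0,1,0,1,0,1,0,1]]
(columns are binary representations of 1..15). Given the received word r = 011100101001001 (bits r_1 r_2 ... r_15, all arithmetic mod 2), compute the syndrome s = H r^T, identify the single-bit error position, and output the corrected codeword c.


s = (1, 0, 0, 0)^T, error position = 8, corrected codeword c = 011100111001001

Compute s = H r^T mod 2 one row at a time:
  s_1 = 0 + 1 + 0 + 0 + 1 + 0 + 0 + 1 = 3 ≡ 1 (mod 2).
  s_2 = 1 + 0 + 0 + 1 + 1 + 0 + 0 + 1 = 4 ≡ 0 (mod 2).
  s_3 = 1 + 1 + 0 + 1 + 0 + 0 + 0 + 1 = 4 ≡ 0 (mod 2).
  s_4 = 0 + 1 + 0 + 1 + 1 + 0 + 0 + 1 = 4 ≡ 0 (mod 2).
s = (1, 0, 0, 0)^T — this equals column 8 of H (binary 1000), so error is at position 8.
Correct: flip bit 8 of r = 011100101001001 to get c = 011100111001001.


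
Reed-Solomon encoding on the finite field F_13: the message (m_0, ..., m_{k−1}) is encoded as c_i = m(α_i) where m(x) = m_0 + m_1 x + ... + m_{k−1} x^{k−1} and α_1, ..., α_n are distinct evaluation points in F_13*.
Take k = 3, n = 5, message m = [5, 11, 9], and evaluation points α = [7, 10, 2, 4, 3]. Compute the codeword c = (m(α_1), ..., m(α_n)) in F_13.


c = [3, 1, 11, 11, 2]

Message polynomial: m(x) = 5 + 11·x + 9·x^2 (mod 13).
For each evaluation point α_i, compute m(α_i) mod 13:
  α_1 = 7: Horner steps 9 → 9 → 3, so m(7) = 3.
  α_2 = 10: Horner steps 9 → 10 → 1, so m(10) = 1.
  α_3 = 2: Horner steps 9 → 3 → 11, so m(2) = 11.
  α_4 = 4: Horner steps 9 → 8 → 11, so m(4) = 11.
  α_5 = 3: Horner steps 9 → 12 → 2, so m(3) = 2.
Codeword c = [3, 1, 11, 11, 2] ∈ F_13^5.


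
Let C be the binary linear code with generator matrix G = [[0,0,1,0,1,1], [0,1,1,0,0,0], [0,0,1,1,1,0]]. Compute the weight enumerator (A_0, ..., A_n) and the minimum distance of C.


Weight distribution: A_0 = 1, A_2 = 2, A_3 = 4, A_4 = 1. Minimum distance d = 2.

Enumerate all 2^3 = 8 messages m ∈ F_2^3.
For each, compute codeword c = mG in F_2^6, then tally its weight.
  m = 000 → c = 000000, weight = 0.
  m = 100 → c = 001011, weight = 3.
  m = 010 → c = 011000, weight = 2.
  m = 110 → c = 010011, weight = 3.
  m = 001 → c = 001110, weight = 3.
  m = 101 → c = 000101, weight = 2.
  m = 011 → c = 010110, weight = 3.
  m = 111 → c = 011101, weight = 4.
Tally weights:
  weight 0: 1 codewords.
  weight 2: 2 codewords.
  weight 3: 4 codewords.
  weight 4: 1 codewords.
Minimum distance d = smallest w > 0 with A_w > 0 = 2.
Sanity: Σ A_w = 8 = 2^3 = 8 ✓.


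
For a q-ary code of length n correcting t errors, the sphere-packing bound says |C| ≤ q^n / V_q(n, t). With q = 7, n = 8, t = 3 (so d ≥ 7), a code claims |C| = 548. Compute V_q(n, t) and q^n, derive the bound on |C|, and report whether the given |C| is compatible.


V_q(n, t) = 13153, q^n = 5764801, Hamming bound = 438, |C| = 548 > bound (violated).

Step 1: Compute V_q(n, t) = Σ_{j=0}^3 C(n, j) (q−1)^j.
  j = 0: C(8,0)·(6)^0 = 1·1 = 1.
  j = 1: C(8,1)·(6)^1 = 8·6 = 48.
  j = 2: C(8,2)·(6)^2 = 28·36 = 1008.
  j = 3: C(8,3)·(6)^3 = 56·216 = 12096.
  V_q(n, t) = 1 + 48 + 1008 + 12096 = 13153.
Step 2: q^n = 7^8 = 5764801.
Step 3: Hamming bound ⌊q^n / V_q(n,t)⌋ = ⌊5764801/13153⌋ = 438.
Step 4: Compare |C| = 548 to 438: violated.
The claimed |C| lies above the Hamming bound, so no 7-ary code of length 8 with d ≥ 7 can have 548 codewords.


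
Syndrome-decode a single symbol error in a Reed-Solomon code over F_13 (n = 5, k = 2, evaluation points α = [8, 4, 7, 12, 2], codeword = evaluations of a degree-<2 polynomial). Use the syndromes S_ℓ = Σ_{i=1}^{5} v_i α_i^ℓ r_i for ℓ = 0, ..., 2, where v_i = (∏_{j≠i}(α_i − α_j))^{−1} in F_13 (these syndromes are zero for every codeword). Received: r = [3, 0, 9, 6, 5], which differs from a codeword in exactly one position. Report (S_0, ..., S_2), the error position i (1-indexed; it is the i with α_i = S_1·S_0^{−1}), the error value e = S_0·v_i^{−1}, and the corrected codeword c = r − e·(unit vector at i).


S = (1, 7, 10), error at position 3, error magnitude e = 10, c = [3, 0, 12, 6, 5].

Step 1: column multipliers v_i = (∏_{j≠i}(α_i − α_j))^{−1} mod 13.
  i = 1 (α = 8): (8−4)(8−7)(8−12)(8−2) = 4·1·(−4)·6 = −96 ≡ 8, so v_1 = 8^{−1} = 5 (mod 13).
  i = 2 (α = 4): (4−8)(4−7)(4−12)(4−2) = (−4)·(−3)·(−8)·2 = −192 ≡ 3, so v_2 = 3^{−1} = 9 (mod 13).
  i = 3 (α = 7): (7−8)(7−4)(7−12)(7−2) = (−1)·3·(−5)·5 = 75 ≡ 10, so v_3 = 10^{−1} = 4 (mod 13).
  i = 4 (α = 12): (12−8)(12−4)(12−7)(12−2) = 4·8·5·10 = 1600 ≡ 1, so v_4 = 1^{−1} = 1 (mod 13).
  i = 5 (α = 2): (2−8)(2−4)(2−7)(2−12) = (−6)·(−2)·(−5)·(−10) = 600 ≡ 2, so v_5 = 2^{−1} = 7 (mod 13).
  v = [5, 9, 4, 1, 7].
Step 2: syndromes of r = [3, 0, 9, 6, 5] (all sums mod 13).
  S_0 = Σ v_i r_i = 5·3 + 9·0 + 4·9 + 1·6 + 7·5 = 92 ≡ 1.
  S_1 = Σ v_i α_i r_i = 5·8·3 + 9·4·0 + 4·7·9 + 1·12·6 + 7·2·5 = 514 ≡ 7.
  α_i^2 mod 13 = [12, 3, 10, 1, 4].
  S_2 = Σ v_i α_i^2 r_i = 5·12·3 + 9·3·0 + 4·10·9 + 1·1·6 + 7·4·5 = 686 ≡ 10.
  S = (1, 7, 10) ≠ 0, so r is not a codeword (an error is present).
Step 3: locate the error. For a single error e at position i, S_ℓ = v_i·e·α_i^ℓ, so α_err = S_1/S_0.
  S_0^{−1} = 1^{−1} = 1 (mod 13), so α_err = 7·1 = 7 ≡ 7 = α_3. Error position i = 3.
  Consistency check: S_2/S_1 = 10·2 = 20 ≡ 7 = α_err ✓ (single-error assumption holds).
Step 4: error magnitude e = S_0/v_3 = S_0·∏_{j≠3}(α_3 − α_j) = 1·10 = 10 ≡ 10 (mod 13).
Step 5: correct position 3: c_3 = r_3 − e = 9 − 10 ≡ 12 (mod 13). Hence c = [3, 0, 12, 6, 5].
  Check: interpolating c through the α_i gives m(x) = 10 + 4·x (degree < 2) with m(α_i) = c_i for every i, so c is indeed a codeword.


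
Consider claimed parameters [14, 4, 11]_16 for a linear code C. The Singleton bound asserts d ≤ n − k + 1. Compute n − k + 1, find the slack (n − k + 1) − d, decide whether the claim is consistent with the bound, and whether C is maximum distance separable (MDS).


Singleton RHS = n − k + 1 = 11, slack = 0, bound satisfied, MDS.

Singleton bound: d ≤ n − k + 1.
Here n = 14, k = 4, so n − k + 1 = 11.
Given d = 11, check d ≤ 11: YES.
Slack = (n − k + 1) − d = 0.
The code is MDS (slack = 0).
Description: the claimed parameters are [14, 4, 11]_16; such a code would be MDS (meets Singleton bound).


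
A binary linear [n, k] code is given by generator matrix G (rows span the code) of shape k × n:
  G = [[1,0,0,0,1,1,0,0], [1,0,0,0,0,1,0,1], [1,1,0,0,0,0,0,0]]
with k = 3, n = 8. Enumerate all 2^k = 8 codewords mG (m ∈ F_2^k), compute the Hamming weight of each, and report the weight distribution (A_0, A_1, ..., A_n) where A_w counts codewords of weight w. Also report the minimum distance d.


Weight distribution: A_0 = 1, A_2 = 2, A_3 = 4, A_4 = 1. Minimum distance d = 2.

Enumerate all 2^3 = 8 messages m ∈ F_2^3.
For each, compute codeword c = mG in F_2^8, then tally its weight.
  m = 000 → c = 00000000, weight = 0.
  m = 100 → c = 10001100, weight = 3.
  m = 010 → c = 10000101, weight = 3.
  m = 110 → c = 00001001, weight = 2.
  m = 001 → c = 11000000, weight = 2.
  m = 101 → c = 01001100, weight = 3.
  m = 011 → c = 01000101, weight = 3.
  m = 111 → c = 11001001, weight = 4.
Tally weights:
  weight 0: 1 codewords.
  weight 2: 2 codewords.
  weight 3: 4 codewords.
  weight 4: 1 codewords.
Minimum distance d = smallest w > 0 with A_w > 0 = 2.
Sanity: Σ A_w = 8 = 2^3 = 8 ✓.


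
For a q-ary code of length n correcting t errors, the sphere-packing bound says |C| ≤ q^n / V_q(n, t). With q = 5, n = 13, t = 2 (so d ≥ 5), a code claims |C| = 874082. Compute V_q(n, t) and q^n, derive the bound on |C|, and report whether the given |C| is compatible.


V_q(n, t) = 1301, q^n = 1220703125, Hamming bound = 938280, |C| = 874082 ≤ bound (satisfied).

Step 1: Compute V_q(n, t) = Σ_{j=0}^2 C(n, j) (q−1)^j.
  j = 0: C(13,0)·(4)^0 = 1·1 = 1.
  j = 1: C(13,1)·(4)^1 = 13·4 = 52.
  j = 2: C(13,2)·(4)^2 = 78·16 = 1248.
  V_q(n, t) = 1 + 52 + 1248 = 1301.
Step 2: q^n = 5^13 = 1220703125.
Step 3: Hamming bound ⌊q^n / V_q(n,t)⌋ = ⌊1220703125/1301⌋ = 938280.
Step 4: Compare |C| = 874082 to 938280: satisfied.
The claimed |C| lies below the Hamming bound.


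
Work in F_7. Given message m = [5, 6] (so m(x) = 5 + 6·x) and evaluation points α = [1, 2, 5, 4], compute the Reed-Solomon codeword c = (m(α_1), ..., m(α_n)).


c = [4, 3, 0, 1]

Message polynomial: m(x) = 5 + 6·x (mod 7).
For each evaluation point α_i, compute m(α_i) mod 7:
  α_1 = 1: Horner steps 6 → 4, so m(1) = 4.
  α_2 = 2: Horner steps 6 → 3, so m(2) = 3.
  α_3 = 5: Horner steps 6 → 0, so m(5) = 0.
  α_4 = 4: Horner steps 6 → 1, so m(4) = 1.
Codeword c = [4, 3, 0, 1] ∈ F_7^4.


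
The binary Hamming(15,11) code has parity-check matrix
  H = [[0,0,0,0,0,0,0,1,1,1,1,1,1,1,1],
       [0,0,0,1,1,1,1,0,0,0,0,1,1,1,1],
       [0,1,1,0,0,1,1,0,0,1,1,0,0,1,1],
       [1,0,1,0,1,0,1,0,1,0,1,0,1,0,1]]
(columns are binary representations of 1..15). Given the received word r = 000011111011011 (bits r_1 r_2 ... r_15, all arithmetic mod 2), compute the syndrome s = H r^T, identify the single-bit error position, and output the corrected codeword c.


s = (0, 0, 1, 1)^T, error position = 3, corrected codeword c = 001011111011011

Compute s = H r^T mod 2 one row at a time:
  s_1 = 1 + 1 + 0 + 1 + 1 + 0 + 1 + 1 = 6 ≡ 0 (mod 2).
  s_2 = 0 + 1 + 1 + 1 + 1 + 0 + 1 + 1 = 6 ≡ 0 (mod 2).
  s_3 = 0 + 0 + 1 + 1 + 0 + 1 + 1 + 1 = 5 ≡ 1 (mod 2).
  s_4 = 0 + 0 + 1 + 1 + 1 + 1 + 0 + 1 = 5 ≡ 1 (mod 2).
s = (0, 0, 1, 1)^T — this equals column 3 of H (binary 0011), so error is at position 3.
Correct: flip bit 3 of r = 000011111011011 to get c = 001011111011011.


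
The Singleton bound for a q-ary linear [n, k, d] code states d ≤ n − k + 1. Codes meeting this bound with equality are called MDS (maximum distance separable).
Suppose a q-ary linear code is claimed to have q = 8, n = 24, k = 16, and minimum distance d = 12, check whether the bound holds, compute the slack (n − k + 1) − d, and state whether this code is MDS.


Singleton RHS = n − k + 1 = 9, slack = -3, bound violated (no such code; not MDS).

Singleton bound: d ≤ n − k + 1.
Here n = 24, k = 16, so n − k + 1 = 9.
Given d = 12, check d ≤ 9: NO.
Slack = (n − k + 1) − d = -3.
The slack is negative: d = 12 exceeds n − k + 1 = 9 by 3, so the Singleton bound is violated and no linear [24, 16, 12]_8 code can exist. In particular it is not MDS (MDS requires d = n − k + 1 exactly).
Description: the claimed parameters are [24, 16, 12]_8; such a code would be impossible (violates the Singleton bound).


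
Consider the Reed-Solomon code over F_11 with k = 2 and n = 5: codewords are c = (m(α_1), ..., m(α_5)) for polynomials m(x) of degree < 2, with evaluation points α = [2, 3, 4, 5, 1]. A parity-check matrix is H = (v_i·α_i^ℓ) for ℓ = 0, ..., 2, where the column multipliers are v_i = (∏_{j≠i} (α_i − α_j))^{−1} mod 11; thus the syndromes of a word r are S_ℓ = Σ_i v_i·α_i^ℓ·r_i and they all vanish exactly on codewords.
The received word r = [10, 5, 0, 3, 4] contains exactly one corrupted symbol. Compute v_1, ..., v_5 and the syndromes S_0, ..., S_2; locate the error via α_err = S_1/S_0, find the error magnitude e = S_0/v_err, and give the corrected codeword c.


S = (4, 9, 1), error at position 4, error magnitude e = 8, c = [10, 5, 0, 6, 4].

Step 1: column multipliers v_i = (∏_{j≠i}(α_i − α_j))^{−1} mod 11.
  i = 1 (α = 2): (2−3)(2−4)(2−5)(2−1) = (−1)·(−2)·(−3)·1 = −6 ≡ 5, so v_1 = 5^{−1} = 9 (mod 11).
  i = 2 (α = 3): (3−2)(3−4)(3−5)(3−1) = 1·(−1)·(−2)·2 = 4 ≡ 4, so v_2 = 4^{−1} = 3 (mod 11).
  i = 3 (α = 4): (4−2)(4−3)(4−5)(4−1) = 2·1·(−1)·3 = −6 ≡ 5, so v_3 = 5^{−1} = 9 (mod 11).
  i = 4 (α = 5): (5−2)(5−3)(5−4)(5−1) = 3·2·1·4 = 24 ≡ 2, so v_4 = 2^{−1} = 6 (mod 11).
  i = 5 (α = 1): (1−2)(1−3)(1−4)(1−5) = (−1)·(−2)·(−3)·(−4) = 24 ≡ 2, so v_5 = 2^{−1} = 6 (mod 11).
  v = [9, 3, 9, 6, 6].
Step 2: syndromes of r = [10, 5, 0, 3, 4] (all sums mod 11).
  S_0 = Σ v_i r_i = 9·10 + 3·5 + 9·0 + 6·3 + 6·4 = 147 ≡ 4.
  S_1 = Σ v_i α_i r_i = 9·2·10 + 3·3·5 + 9·4·0 + 6·5·3 + 6·1·4 = 339 ≡ 9.
  α_i^2 mod 11 = [4, 9, 5, 3, 1].
  S_2 = Σ v_i α_i^2 r_i = 9·4·10 + 3·9·5 + 9·5·0 + 6·3·3 + 6·1·4 = 573 ≡ 1.
  S = (4, 9, 1) ≠ 0, so r is not a codeword (an error is present).
Step 3: locate the error. For a single error e at position i, S_ℓ = v_i·e·α_i^ℓ, so α_err = S_1/S_0.
  S_0^{−1} = 4^{−1} = 3 (mod 11), so α_err = 9·3 = 27 ≡ 5 = α_4. Error position i = 4.
  Consistency check: S_2/S_1 = 1·5 = 5 ≡ 5 = α_err ✓ (single-error assumption holds).
Step 4: error magnitude e = S_0/v_4 = S_0·∏_{j≠4}(α_4 − α_j) = 4·2 = 8 ≡ 8 (mod 11).
Step 5: correct position 4: c_4 = r_4 − e = 3 − 8 ≡ 6 (mod 11). Hence c = [10, 5, 0, 6, 4].
  Check: interpolating c through the α_i gives m(x) = 9 + 6·x (degree < 2) with m(α_i) = c_i for every i, so c is indeed a codeword.


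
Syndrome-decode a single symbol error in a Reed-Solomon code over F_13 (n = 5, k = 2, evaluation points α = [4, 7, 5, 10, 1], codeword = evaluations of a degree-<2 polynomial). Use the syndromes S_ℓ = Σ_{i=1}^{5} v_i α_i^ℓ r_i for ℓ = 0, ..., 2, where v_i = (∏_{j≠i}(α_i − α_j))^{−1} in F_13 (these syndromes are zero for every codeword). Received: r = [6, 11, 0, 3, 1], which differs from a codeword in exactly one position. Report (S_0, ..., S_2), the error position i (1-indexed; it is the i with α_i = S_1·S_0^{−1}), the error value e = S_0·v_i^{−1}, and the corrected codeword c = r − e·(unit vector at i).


S = (1, 5, 12), error at position 3, error magnitude e = 1, c = [6, 11, 12, 3, 1].

Step 1: column multipliers v_i = (∏_{j≠i}(α_i − α_j))^{−1} mod 13.
  i = 1 (α = 4): (4−7)(4−5)(4−10)(4−1) = (−3)·(−1)·(−6)·3 = −54 ≡ 11, so v_1 = 11^{−1} = 6 (mod 13).
  i = 2 (α = 7): (7−4)(7−5)(7−10)(7−1) = 3·2·(−3)·6 = −108 ≡ 9, so v_2 = 9^{−1} = 3 (mod 13).
  i = 3 (α = 5): (5−4)(5−7)(5−10)(5−1) = 1·(−2)·(−5)·4 = 40 ≡ 1, so v_3 = 1^{−1} = 1 (mod 13).
  i = 4 (α = 10): (10−4)(10−7)(10−5)(10−1) = 6·3·5·9 = 810 ≡ 4, so v_4 = 4^{−1} = 10 (mod 13).
  i = 5 (α = 1): (1−4)(1−7)(1−5)(1−10) = (−3)·(−6)·(−4)·(−9) = 648 ≡ 11, so v_5 = 11^{−1} = 6 (mod 13).
  v = [6, 3, 1, 10, 6].
Step 2: syndromes of r = [6, 11, 0, 3, 1] (all sums mod 13).
  S_0 = Σ v_i r_i = 6·6 + 3·11 + 1·0 + 10·3 + 6·1 = 105 ≡ 1.
  S_1 = Σ v_i α_i r_i = 6·4·6 + 3·7·11 + 1·5·0 + 10·10·3 + 6·1·1 = 681 ≡ 5.
  α_i^2 mod 13 = [3, 10, 12, 9, 1].
  S_2 = Σ v_i α_i^2 r_i = 6·3·6 + 3·10·11 + 1·12·0 + 10·9·3 + 6·1·1 = 714 ≡ 12.
  S = (1, 5, 12) ≠ 0, so r is not a codeword (an error is present).
Step 3: locate the error. For a single error e at position i, S_ℓ = v_i·e·α_i^ℓ, so α_err = S_1/S_0.
  S_0^{−1} = 1^{−1} = 1 (mod 13), so α_err = 5·1 = 5 ≡ 5 = α_3. Error position i = 3.
  Consistency check: S_2/S_1 = 12·8 = 96 ≡ 5 = α_err ✓ (single-error assumption holds).
Step 4: error magnitude e = S_0/v_3 = S_0·∏_{j≠3}(α_3 − α_j) = 1·1 = 1 ≡ 1 (mod 13).
Step 5: correct position 3: c_3 = r_3 − e = 0 − 1 ≡ 12 (mod 13). Hence c = [6, 11, 12, 3, 1].
  Check: interpolating c through the α_i gives m(x) = 8 + 6·x (degree < 2) with m(α_i) = c_i for every i, so c is indeed a codeword.


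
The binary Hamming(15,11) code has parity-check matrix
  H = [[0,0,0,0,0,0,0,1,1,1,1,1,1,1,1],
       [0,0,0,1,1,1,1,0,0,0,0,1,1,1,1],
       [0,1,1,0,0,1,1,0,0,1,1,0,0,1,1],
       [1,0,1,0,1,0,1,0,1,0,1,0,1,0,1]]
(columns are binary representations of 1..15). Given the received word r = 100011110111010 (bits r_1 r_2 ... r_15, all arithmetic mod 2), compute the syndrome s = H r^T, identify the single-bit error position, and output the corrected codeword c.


s = (1, 1, 1, 0)^T, error position = 14, corrected codeword c = 100011110111000

Compute s = H r^T mod 2 one row at a time:
  s_1 = 1 + 0 + 1 + 1 + 1 + 0 + 1 + 0 = 5 ≡ 1 (mod 2).
  s_2 = 0 + 1 + 1 + 1 + 1 + 0 + 1 + 0 = 5 ≡ 1 (mod 2).
  s_3 = 0 + 0 + 1 + 1 + 1 + 1 + 1 + 0 = 5 ≡ 1 (mod 2).
  s_4 = 1 + 0 + 1 + 1 + 0 + 1 + 0 + 0 = 4 ≡ 0 (mod 2).
s = (1, 1, 1, 0)^T — this equals column 14 of H (binary 1110), so error is at position 14.
Correct: flip bit 14 of r = 100011110111010 to get c = 100011110111000.


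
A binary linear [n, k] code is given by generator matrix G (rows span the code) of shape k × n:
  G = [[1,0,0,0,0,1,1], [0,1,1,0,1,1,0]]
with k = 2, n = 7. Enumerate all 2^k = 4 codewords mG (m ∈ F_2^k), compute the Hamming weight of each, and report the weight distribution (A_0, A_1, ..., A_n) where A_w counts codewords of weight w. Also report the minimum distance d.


Weight distribution: A_0 = 1, A_3 = 1, A_4 = 1, A_5 = 1. Minimum distance d = 3.

Enumerate all 2^2 = 4 messages m ∈ F_2^2.
For each, compute codeword c = mG in F_2^7, then tally its weight.
  m = 00 → c = 0000000, weight = 0.
  m = 10 → c = 1000011, weight = 3.
  m = 01 → c = 0110110, weight = 4.
  m = 11 → c = 1110101, weight = 5.
Tally weights:
  weight 0: 1 codewords.
  weight 3: 1 codewords.
  weight 4: 1 codewords.
  weight 5: 1 codewords.
Minimum distance d = smallest w > 0 with A_w > 0 = 3.
Sanity: Σ A_w = 4 = 2^2 = 4 ✓.


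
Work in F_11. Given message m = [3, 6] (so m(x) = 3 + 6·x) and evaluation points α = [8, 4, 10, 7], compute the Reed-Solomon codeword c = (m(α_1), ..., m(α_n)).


c = [7, 5, 8, 1]

Message polynomial: m(x) = 3 + 6·x (mod 11).
For each evaluation point α_i, compute m(α_i) mod 11:
  α_1 = 8: Horner steps 6 → 7, so m(8) = 7.
  α_2 = 4: Horner steps 6 → 5, so m(4) = 5.
  α_3 = 10: Horner steps 6 → 8, so m(10) = 8.
  α_4 = 7: Horner steps 6 → 1, so m(7) = 1.
Codeword c = [7, 5, 8, 1] ∈ F_11^4.


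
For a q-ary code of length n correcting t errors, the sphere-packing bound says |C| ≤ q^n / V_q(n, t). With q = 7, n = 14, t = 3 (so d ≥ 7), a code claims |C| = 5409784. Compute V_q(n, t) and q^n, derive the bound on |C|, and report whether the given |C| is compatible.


V_q(n, t) = 81985, q^n = 678223072849, Hamming bound = 8272526, |C| = 5409784 ≤ bound (satisfied).

Step 1: Compute V_q(n, t) = Σ_{j=0}^3 C(n, j) (q−1)^j.
  j = 0: C(14,0)·(6)^0 = 1·1 = 1.
  j = 1: C(14,1)·(6)^1 = 14·6 = 84.
  j = 2: C(14,2)·(6)^2 = 91·36 = 3276.
  j = 3: C(14,3)·(6)^3 = 364·216 = 78624.
  V_q(n, t) = 1 + 84 + 3276 + 78624 = 81985.
Step 2: q^n = 7^14 = 678223072849.
Step 3: Hamming bound ⌊q^n / V_q(n,t)⌋ = ⌊678223072849/81985⌋ = 8272526.
Step 4: Compare |C| = 5409784 to 8272526: satisfied.
The claimed |C| lies below the Hamming bound.


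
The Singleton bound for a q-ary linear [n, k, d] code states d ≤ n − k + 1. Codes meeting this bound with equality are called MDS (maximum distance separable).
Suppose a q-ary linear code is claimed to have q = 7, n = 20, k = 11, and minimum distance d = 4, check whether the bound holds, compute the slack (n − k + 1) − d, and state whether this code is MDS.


Singleton RHS = n − k + 1 = 10, slack = 6, bound satisfied, not MDS.

Singleton bound: d ≤ n − k + 1.
Here n = 20, k = 11, so n − k + 1 = 10.
Given d = 4, check d ≤ 10: YES.
Slack = (n − k + 1) − d = 6.
The code is NOT MDS (slack = 6 > 0).
Description: the claimed parameters are [20, 11, 4]_7; such a code would be non-MDS.


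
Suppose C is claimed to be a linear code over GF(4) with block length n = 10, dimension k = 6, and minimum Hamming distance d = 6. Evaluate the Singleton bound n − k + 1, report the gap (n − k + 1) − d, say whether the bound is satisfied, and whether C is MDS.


Singleton RHS = n − k + 1 = 5, slack = -1, bound violated (no such code; not MDS).

Singleton bound: d ≤ n − k + 1.
Here n = 10, k = 6, so n − k + 1 = 5.
Given d = 6, check d ≤ 5: NO.
Slack = (n − k + 1) − d = -1.
The slack is negative: d = 6 exceeds n − k + 1 = 5 by 1, so the Singleton bound is violated and no linear [10, 6, 6]_4 code can exist. In particular it is not MDS (MDS requires d = n − k + 1 exactly).
Description: the claimed parameters are [10, 6, 6]_4; such a code would be impossible (violates the Singleton bound).


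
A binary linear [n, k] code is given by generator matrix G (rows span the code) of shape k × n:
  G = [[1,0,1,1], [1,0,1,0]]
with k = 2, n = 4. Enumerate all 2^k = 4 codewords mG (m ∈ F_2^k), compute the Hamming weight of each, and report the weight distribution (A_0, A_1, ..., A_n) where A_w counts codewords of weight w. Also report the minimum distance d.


Weight distribution: A_0 = 1, A_1 = 1, A_2 = 1, A_3 = 1. Minimum distance d = 1.

Enumerate all 2^2 = 4 messages m ∈ F_2^2.
For each, compute codeword c = mG in F_2^4, then tally its weight.
  m = 00 → c = 0000, weight = 0.
  m = 10 → c = 1011, weight = 3.
  m = 01 → c = 1010, weight = 2.
  m = 11 → c = 0001, weight = 1.
Tally weights:
  weight 0: 1 codewords.
  weight 1: 1 codewords.
  weight 2: 1 codewords.
  weight 3: 1 codewords.
Minimum distance d = smallest w > 0 with A_w > 0 = 1.
Sanity: Σ A_w = 4 = 2^2 = 4 ✓.
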